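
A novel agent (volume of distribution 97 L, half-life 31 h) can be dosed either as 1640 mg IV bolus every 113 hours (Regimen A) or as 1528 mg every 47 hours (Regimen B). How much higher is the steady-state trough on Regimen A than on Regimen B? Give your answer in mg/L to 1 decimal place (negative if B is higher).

-7.0 mg/L

Regimen A: f = (1/2)^(113/31) ≈ 0.0799; Cmin,ss = (1640/97)·f/(1−f) ≈ 1.468 mg/L.
Regimen B: f = (1/2)^(47/31) ≈ 0.3496; Cmin,ss = (1528/97)·f/(1−f) ≈ 8.467 mg/L.
Difference ≈ 1.468 − 8.467 ≈ -6.999 mg/L.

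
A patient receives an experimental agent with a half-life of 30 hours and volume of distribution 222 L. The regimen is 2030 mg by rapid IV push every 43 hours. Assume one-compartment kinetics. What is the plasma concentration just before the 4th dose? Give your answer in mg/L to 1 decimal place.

5.1 mg/L

f = (1/2)^(τ/t½) = (1/2)^(43/30) ≈ 0.3703.
C₀ = D/Vd = 2030/222 ≈ 9.144 mg/L.
Before the 4th dose, 3 doses have been given. Superposition: Cmin = C₀·(f + f² + … + f^3).
≈ 9.144 × (0.3703 + 0.1371 + 0.0508) ≈ 9.144 × 0.5582 ≈ 5.104 mg/L.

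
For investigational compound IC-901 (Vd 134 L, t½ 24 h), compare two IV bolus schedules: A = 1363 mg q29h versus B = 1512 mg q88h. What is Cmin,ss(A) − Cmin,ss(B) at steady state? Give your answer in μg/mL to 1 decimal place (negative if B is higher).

Regimen A: f = (1/2)^(29/24) ≈ 0.4328; Cmin,ss = (1363/134)·f/(1−f) ≈ 7.761 μg/mL.
Regimen B: f = (1/2)^(88/24) ≈ 0.0787; Cmin,ss = (1512/134)·f/(1−f) ≈ 0.964 μg/mL.
Difference ≈ 7.761 − 0.964 ≈ 6.797 μg/mL.

6.8 μg/mL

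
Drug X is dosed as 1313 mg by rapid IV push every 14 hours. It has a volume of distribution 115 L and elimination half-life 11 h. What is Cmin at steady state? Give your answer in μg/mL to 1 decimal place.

8.1 μg/mL

τ/t½ = 14/11 ≈ 1.2727, so fraction remaining f = (1/2)^(14/11) ≈ 0.4139.
Accumulation ratio R = 1/(1 − f) ≈ 1/0.5861 ≈ 1.7062.
Single-dose peak C₀ = D/Vd = 1313/115 ≈ 11.417 μg/mL.
Cmax,ss = C₀/(1 − f) ≈ 11.417/0.5861 ≈ 19.480 μg/mL.
Steady-state trough Cmin,ss = Cmax,ss·f ≈ 19.480 × 0.4139 ≈ 8.063 μg/mL.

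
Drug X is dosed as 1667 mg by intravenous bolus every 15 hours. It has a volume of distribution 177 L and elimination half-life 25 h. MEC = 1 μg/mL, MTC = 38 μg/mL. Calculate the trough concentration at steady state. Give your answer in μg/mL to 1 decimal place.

Over one 15-h interval, 15/25 ≈ 0.6 half-lives elapse, leaving f ≈ 0.6598 of each dose.
Each bolus raises the concentration by D/Vd = 1667/177 ≈ 9.418 μg/mL.
Steady-state trough Cmin,ss = C₀·f/(1−f) ≈ 9.418 × 0.6598/0.3402 ≈ 18.266 μg/mL.
Trough 18.3 μg/mL vs MEC 1 μg/mL: adequate.

18.3 μg/mL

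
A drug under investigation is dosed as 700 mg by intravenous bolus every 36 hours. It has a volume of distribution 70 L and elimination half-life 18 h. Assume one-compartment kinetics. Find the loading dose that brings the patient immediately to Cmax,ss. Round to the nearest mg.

f = (1/2)^(36/18) ≈ 0.250000; accumulation ratio R = 1/(1−f) ≈ 1.33333.
Loading dose to hit Cmax,ss on first dose: D_load = D_maint·R ≈ 700 × 1.33333 ≈ 933.33 mg.

933 mg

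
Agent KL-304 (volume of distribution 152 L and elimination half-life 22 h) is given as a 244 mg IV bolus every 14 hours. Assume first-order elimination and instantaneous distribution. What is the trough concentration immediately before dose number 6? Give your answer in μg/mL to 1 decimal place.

f = (1/2)^(τ/t½) = (1/2)^(14/22) ≈ 0.6433.
C₀ = D/Vd = 244/152 ≈ 1.605 μg/mL.
Before the 6th dose, 5 doses have been given. Superposition: Cmin = C₀·(f + f² + … + f^5).
≈ 1.605 × (0.6433 + 0.4138 + 0.2662 + 0.1713 + 0.1102) ≈ 1.605 × 1.6048 ≈ 2.576 μg/mL.

2.6 μg/mL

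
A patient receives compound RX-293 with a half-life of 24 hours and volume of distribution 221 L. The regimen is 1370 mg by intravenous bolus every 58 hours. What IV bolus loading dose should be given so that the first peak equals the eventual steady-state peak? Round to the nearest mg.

1686 mg

f = (1/2)^(58/24) ≈ 0.187288; accumulation ratio R = 1/(1−f) ≈ 1.23045.
Loading dose to hit Cmax,ss on first dose: D_load = D_maint·R ≈ 1370 × 1.23045 ≈ 1685.72 mg.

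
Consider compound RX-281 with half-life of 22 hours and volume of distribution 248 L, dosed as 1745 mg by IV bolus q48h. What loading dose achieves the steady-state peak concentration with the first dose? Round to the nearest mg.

f = (1/2)^(48/22) ≈ 0.220398; accumulation ratio R = 1/(1−f) ≈ 1.28271.
Loading dose to hit Cmax,ss on first dose: D_load = D_maint·R ≈ 1745 × 1.28271 ≈ 2238.33 mg.

2238 mg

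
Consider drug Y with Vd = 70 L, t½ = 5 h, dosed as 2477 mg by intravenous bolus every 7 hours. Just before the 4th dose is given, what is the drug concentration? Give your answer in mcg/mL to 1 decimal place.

20.4 mcg/mL

f = (1/2)^(τ/t½) = (1/2)^(7/5) ≈ 0.3789.
C₀ = D/Vd = 2477/70 ≈ 35.386 mcg/mL.
Before the 4th dose, 3 doses have been given. Superposition: Cmin = C₀·(f + f² + … + f^3).
≈ 35.386 × (0.3789 + 0.1436 + 0.0544) ≈ 35.386 × 0.5769 ≈ 20.414 mcg/mL.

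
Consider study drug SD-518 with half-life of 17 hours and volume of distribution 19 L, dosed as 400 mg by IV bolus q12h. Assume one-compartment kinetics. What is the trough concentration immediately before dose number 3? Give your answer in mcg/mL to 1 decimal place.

f = (1/2)^(τ/t½) = (1/2)^(12/17) ≈ 0.6131.
C₀ = D/Vd = 400/19 ≈ 21.053 mcg/mL.
Before the 3rd dose, 2 doses have been given. Superposition: Cmin = C₀·(f + f²).
≈ 21.053 × (0.6131 + 0.3759) ≈ 21.053 × 0.9890 ≈ 20.821 mcg/mL.

20.8 mcg/mL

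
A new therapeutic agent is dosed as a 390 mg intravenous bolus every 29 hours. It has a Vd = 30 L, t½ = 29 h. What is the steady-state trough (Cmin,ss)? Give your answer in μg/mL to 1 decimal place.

13.0 μg/mL

The dosing interval is 1 half-life, so f = 2^(−1) = 0.5.
Accumulation ratio R = 1/(1 − f) = 1/0.5 = 2/1.
Single-dose peak C₀ = D/Vd = 390/30 = 13 μg/mL.
Steady-state peak Cmax,ss = C₀·R = 13 × 2/1 ≈ 26.000 μg/mL.
Steady-state trough Cmin,ss = Cmax,ss·f ≈ 26.000 × 0.5 ≈ 13.000 μg/mL.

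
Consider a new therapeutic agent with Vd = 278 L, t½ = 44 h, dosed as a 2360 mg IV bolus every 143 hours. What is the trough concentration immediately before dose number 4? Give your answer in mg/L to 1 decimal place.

f = (1/2)^(τ/t½) = (1/2)^(143/44) ≈ 0.1051.
C₀ = D/Vd = 2360/278 ≈ 8.489 mg/L.
Before the 4th dose, 3 doses have been given. Superposition: Cmin = C₀·(f + f² + … + f^3).
≈ 8.489 × (0.1051 + 0.0110 + 0.0012) ≈ 8.489 × 0.1173 ≈ 0.996 mg/L.

1.0 mg/L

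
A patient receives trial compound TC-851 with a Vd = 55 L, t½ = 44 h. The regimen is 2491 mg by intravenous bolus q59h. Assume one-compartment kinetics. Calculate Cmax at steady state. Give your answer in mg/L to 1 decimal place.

τ/t½ = 59/44 ≈ 1.3409, so fraction remaining f = (1/2)^(59/44) ≈ 0.3948.
At steady state, accumulation factor R = 1/(1 − e^(−kτ)) ≈ 1.6523.
Each bolus raises the concentration by D/Vd = 2491/55 ≈ 45.291 mg/L.
Steady-state peak Cmax,ss = C₀·R ≈ 45.291 × 1.6523 ≈ 74.834 mg/L.

74.8 mg/L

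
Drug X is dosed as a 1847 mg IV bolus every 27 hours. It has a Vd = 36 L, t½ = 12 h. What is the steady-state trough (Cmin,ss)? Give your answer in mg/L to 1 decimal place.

Over one 27-h interval, 27/12 ≈ 2.25 half-lives elapse, leaving f ≈ 0.2102 of each dose.
Single-dose peak C₀ = D/Vd = 1847/36 ≈ 51.306 mg/L.
Steady-state trough Cmin,ss = C₀·f/(1−f) ≈ 51.306 × 0.2102/0.7898 ≈ 13.655 mg/L.

13.7 mg/L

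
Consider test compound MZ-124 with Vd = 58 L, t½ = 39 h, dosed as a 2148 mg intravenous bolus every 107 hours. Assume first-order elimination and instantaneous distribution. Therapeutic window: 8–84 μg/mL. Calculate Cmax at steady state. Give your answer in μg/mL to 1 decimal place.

k = ln2/t½ = ln2/39 ≈ 0.017773 h⁻¹; fraction remaining f = e^(−kτ) = e^(−0.017773×107) ≈ 0.1493.
At steady state, accumulation factor R = 1/(1 − e^(−kτ)) ≈ 1.1755.
Single-dose peak C₀ = D/Vd = 2148/58 ≈ 37.034 μg/mL.
Cmax,ss = C₀/(1 − f) ≈ 37.034/0.8507 ≈ 43.534 μg/mL.
Peak 43.5 μg/mL vs MTC 84 μg/mL: below toxic threshold.

43.5 μg/mL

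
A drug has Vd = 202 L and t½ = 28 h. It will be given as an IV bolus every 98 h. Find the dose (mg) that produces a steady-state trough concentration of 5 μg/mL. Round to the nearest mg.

τ/t½ = 98/28 ≈ 3.5, so f = (1/2)^(98/28) ≈ 0.088388.
Cmin,ss = (D/Vd)·f/(1−f), so D = Cmin,ss·Vd·(1−f)/f.
D = 5 × 202 × (1−f)/f ≈ 5 × 202 × 10.31375 ≈ 10416.89 mg.

10417 mg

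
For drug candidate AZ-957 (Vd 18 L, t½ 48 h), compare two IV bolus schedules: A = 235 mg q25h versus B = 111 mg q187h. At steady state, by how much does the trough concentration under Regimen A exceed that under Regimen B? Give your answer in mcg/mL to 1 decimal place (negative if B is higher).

Regimen A: f = (1/2)^(25/48) ≈ 0.6970; Cmin,ss = (235/18)·f/(1−f) ≈ 30.032 mcg/mL.
Regimen B: f = (1/2)^(187/48) ≈ 0.0672; Cmin,ss = (111/18)·f/(1−f) ≈ 0.444 mcg/mL.
Difference ≈ 30.032 − 0.444 ≈ 29.588 mcg/mL.

29.6 mcg/mL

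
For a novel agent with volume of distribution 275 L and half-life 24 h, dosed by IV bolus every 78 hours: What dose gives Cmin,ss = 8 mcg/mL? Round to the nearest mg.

τ/t½ = 78/24 ≈ 3.25, so f = (1/2)^(78/24) ≈ 0.105112.
Cmin,ss = (D/Vd)·f/(1−f), so D = Cmin,ss·Vd·(1−f)/f.
D = 8 × 275 × (1−f)/f ≈ 8 × 275 × 8.51366 ≈ 18730.05 mg.

18730 mg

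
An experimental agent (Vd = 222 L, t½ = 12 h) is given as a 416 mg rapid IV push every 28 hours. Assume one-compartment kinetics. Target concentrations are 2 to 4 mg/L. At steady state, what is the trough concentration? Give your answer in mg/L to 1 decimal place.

0.5 mg/L

τ/t½ = 28/12 ≈ 2.3333, so fraction remaining f = (1/2)^(28/12) ≈ 0.1984.
At steady state, accumulation factor R = 1/(1 − e^(−kτ)) ≈ 1.2475.
Single-dose peak C₀ = D/Vd = 416/222 ≈ 1.874 mg/L.
Steady-state peak Cmax,ss = C₀·R ≈ 1.874 × 1.2475 ≈ 2.338 mg/L.
Steady-state trough Cmin,ss = Cmax,ss·f ≈ 2.338 × 0.1984 ≈ 0.464 mg/L.
Trough 0.5 mg/L vs MEC 2 mg/L: subtherapeutic.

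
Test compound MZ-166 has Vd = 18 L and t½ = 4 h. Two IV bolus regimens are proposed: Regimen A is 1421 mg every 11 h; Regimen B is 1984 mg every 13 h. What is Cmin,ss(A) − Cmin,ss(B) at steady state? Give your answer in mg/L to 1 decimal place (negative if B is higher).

Regimen A: f = (1/2)^(11/4) ≈ 0.1487; Cmin,ss = (1421/18)·f/(1−f) ≈ 13.790 mg/L.
Regimen B: f = (1/2)^(13/4) ≈ 0.1051; Cmin,ss = (1984/18)·f/(1−f) ≈ 12.945 mg/L.
Difference ≈ 13.790 − 12.945 ≈ 0.845 mg/L.

0.8 mg/L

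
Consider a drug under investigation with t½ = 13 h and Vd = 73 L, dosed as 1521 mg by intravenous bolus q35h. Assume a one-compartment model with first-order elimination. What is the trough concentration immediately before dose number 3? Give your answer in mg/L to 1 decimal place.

f = (1/2)^(τ/t½) = (1/2)^(35/13) ≈ 0.1547.
C₀ = D/Vd = 1521/73 ≈ 20.836 mg/L.
Before the 3rd dose, 2 doses have been given. Superposition: Cmin = C₀·(f + f²).
≈ 20.836 × (0.1547 + 0.0239) ≈ 20.836 × 0.1786 ≈ 3.721 mg/L.

3.7 mg/L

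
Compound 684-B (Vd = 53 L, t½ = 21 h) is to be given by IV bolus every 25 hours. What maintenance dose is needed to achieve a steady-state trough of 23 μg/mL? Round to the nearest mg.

τ/t½ = 25/21 ≈ 1.1905, so f = (1/2)^(25/21) ≈ 0.438158.
Cmin,ss = (D/Vd)·f/(1−f), so D = Cmin,ss·Vd·(1−f)/f.
D = 23 × 53 × (1−f)/f ≈ 23 × 53 × 1.28228 ≈ 1563.10 mg.

1563 mg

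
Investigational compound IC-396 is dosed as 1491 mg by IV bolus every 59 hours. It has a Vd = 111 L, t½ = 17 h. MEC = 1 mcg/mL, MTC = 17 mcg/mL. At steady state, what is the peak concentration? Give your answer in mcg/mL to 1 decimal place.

14.8 mcg/mL

Over one 59-h interval, 59/17 ≈ 3.4706 half-lives elapse, leaving f ≈ 0.0902 of each dose.
Accumulation ratio R = 1/(1 − f) ≈ 1/0.9098 ≈ 1.0991.
Single-dose peak C₀ = D/Vd = 1491/111 ≈ 13.432 mcg/mL.
Steady-state peak Cmax,ss = C₀·R ≈ 13.432 × 1.0991 ≈ 14.763 mcg/mL.
Peak 14.8 mcg/mL vs MTC 17 mcg/mL: below toxic threshold.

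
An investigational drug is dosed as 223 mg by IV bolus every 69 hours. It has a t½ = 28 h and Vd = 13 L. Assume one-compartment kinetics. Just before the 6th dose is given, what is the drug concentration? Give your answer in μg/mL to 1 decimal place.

f = (1/2)^(τ/t½) = (1/2)^(69/28) ≈ 0.1812.
C₀ = D/Vd = 223/13 ≈ 17.154 μg/mL.
Before the 6th dose, 5 doses have been given. Superposition: Cmin = C₀·(f + f² + … + f^5).
≈ 17.154 × (0.1812 + 0.0328 + 0.0059 + 0.0011 + 0.0002) ≈ 17.154 × 0.2212 ≈ 3.794 μg/mL.

3.8 μg/mL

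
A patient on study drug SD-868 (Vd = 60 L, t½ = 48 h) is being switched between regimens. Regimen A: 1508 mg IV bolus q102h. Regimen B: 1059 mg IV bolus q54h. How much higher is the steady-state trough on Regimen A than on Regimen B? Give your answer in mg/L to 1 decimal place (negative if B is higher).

-7.5 mg/L

Regimen A: f = (1/2)^(102/48) ≈ 0.2293; Cmin,ss = (1508/60)·f/(1−f) ≈ 7.478 mg/L.
Regimen B: f = (1/2)^(54/48) ≈ 0.4585; Cmin,ss = (1059/60)·f/(1−f) ≈ 14.945 mg/L.
Difference ≈ 7.478 − 14.945 ≈ -7.467 mg/L.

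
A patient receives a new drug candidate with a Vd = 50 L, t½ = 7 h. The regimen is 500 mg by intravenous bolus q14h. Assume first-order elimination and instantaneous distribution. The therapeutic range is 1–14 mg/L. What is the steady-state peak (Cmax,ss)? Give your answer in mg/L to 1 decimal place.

13.3 mg/L

τ = 14 h = 2 half-lives, so f = (1/2)^2 = 0.25.
Accumulation ratio R = 1/(1 − f) = 1/0.75 = 4/3.
Single-dose peak C₀ = D/Vd = 500/50 = 10 mg/L.
Steady-state peak Cmax,ss = C₀·R = 10 × 4/3 ≈ 13.333 mg/L.
Peak 13.3 mg/L vs MTC 14 mg/L: below toxic threshold.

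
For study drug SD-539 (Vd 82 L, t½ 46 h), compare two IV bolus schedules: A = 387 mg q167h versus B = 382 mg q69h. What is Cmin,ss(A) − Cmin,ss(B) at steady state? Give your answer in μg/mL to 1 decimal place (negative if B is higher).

Regimen A: f = (1/2)^(167/46) ≈ 0.0807; Cmin,ss = (387/82)·f/(1−f) ≈ 0.414 μg/mL.
Regimen B: f = (1/2)^(69/46) ≈ 0.3536; Cmin,ss = (382/82)·f/(1−f) ≈ 2.548 μg/mL.
Difference ≈ 0.414 − 2.548 ≈ -2.134 μg/mL.

-2.1 μg/mL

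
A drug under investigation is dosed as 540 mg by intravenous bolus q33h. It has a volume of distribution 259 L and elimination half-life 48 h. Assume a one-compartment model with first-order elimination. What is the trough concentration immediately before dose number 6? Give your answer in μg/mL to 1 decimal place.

f = (1/2)^(τ/t½) = (1/2)^(33/48) ≈ 0.6209.
C₀ = D/Vd = 540/259 ≈ 2.085 μg/mL.
Before the 6th dose, 5 doses have been given. Superposition: Cmin = C₀·(f + f² + … + f^5).
≈ 2.085 × (0.6209 + 0.3855 + 0.2394 + 0.1486 + 0.0923) ≈ 2.085 × 1.4867 ≈ 3.100 μg/mL.

3.1 μg/mL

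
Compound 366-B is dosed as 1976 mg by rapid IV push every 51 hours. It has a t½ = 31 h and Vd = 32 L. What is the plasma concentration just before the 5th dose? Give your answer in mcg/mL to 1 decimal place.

28.7 mcg/mL

f = (1/2)^(τ/t½) = (1/2)^(51/31) ≈ 0.3197.
C₀ = D/Vd = 1976/32 ≈ 61.750 mcg/mL.
Before the 5th dose, 4 doses have been given. Superposition: Cmin = C₀·(f + f² + … + f^4).
≈ 61.750 × (0.3197 + 0.1022 + 0.0327 + 0.0104) ≈ 61.750 × 0.4650 ≈ 28.714 mcg/mL.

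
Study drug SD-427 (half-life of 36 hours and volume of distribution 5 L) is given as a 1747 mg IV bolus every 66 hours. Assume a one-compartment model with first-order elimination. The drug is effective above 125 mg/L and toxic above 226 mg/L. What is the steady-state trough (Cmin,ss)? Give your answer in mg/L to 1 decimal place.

136.3 mg/L

Over one 66-h interval, 66/36 ≈ 1.8333 half-lives elapse, leaving f ≈ 0.2806 of each dose.
At steady state, accumulation factor R = 1/(1 − e^(−kτ)) ≈ 1.3900.
Each bolus raises the concentration by D/Vd = 1747/5 ≈ 349.400 mg/L.
Cmax,ss = C₀/(1 − f) ≈ 349.400/0.7194 ≈ 485.683 mg/L.
Steady-state trough Cmin,ss = Cmax,ss·f ≈ 485.683 × 0.2806 ≈ 136.283 mg/L.
Trough 136.3 mg/L vs MEC 125 mg/L: adequate.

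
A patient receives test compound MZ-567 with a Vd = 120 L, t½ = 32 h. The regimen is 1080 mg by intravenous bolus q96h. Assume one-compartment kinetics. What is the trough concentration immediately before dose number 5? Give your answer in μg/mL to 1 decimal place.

f = (1/2)^(τ/t½) = (1/2)^(96/32) ≈ 0.1250.
C₀ = D/Vd = 1080/120 ≈ 9.000 μg/mL.
Before the 5th dose, 4 doses have been given. Superposition: Cmin = C₀·(f + f² + … + f^4).
≈ 9.000 × (0.1250 + 0.0156 + 0.0020 + 0.0002) ≈ 9.000 × 0.1428 ≈ 1.285 μg/mL.

1.3 μg/mL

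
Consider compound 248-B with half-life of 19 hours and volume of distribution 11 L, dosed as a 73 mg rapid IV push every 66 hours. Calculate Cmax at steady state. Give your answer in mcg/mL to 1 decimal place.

Over one 66-h interval, 66/19 ≈ 3.4737 half-lives elapse, leaving f ≈ 0.0900 of each dose.
At steady state, accumulation factor R = 1/(1 − e^(−kτ)) ≈ 1.0989.
Single-dose peak C₀ = D/Vd = 73/11 ≈ 6.636 mcg/mL.
Steady-state peak Cmax,ss = C₀·R ≈ 6.636 × 1.0989 ≈ 7.292 mcg/mL.

7.3 mcg/mL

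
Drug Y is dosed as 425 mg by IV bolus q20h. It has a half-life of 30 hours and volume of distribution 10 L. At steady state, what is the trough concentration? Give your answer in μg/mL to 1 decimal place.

τ/t½ = 20/30 ≈ 0.66667, so fraction remaining f = (1/2)^(20/30) ≈ 0.6300.
Each bolus raises the concentration by D/Vd = 425/10 ≈ 42.500 μg/mL.
Steady-state trough Cmin,ss = C₀·f/(1−f) ≈ 42.500 × 0.6300/0.3700 ≈ 72.365 μg/mL.

72.4 μg/mL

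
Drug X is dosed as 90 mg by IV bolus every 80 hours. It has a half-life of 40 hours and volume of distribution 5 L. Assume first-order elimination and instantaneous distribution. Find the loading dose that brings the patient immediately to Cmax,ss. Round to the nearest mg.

120 mg

f = (1/2)^(80/40) ≈ 0.250000; accumulation ratio R = 1/(1−f) ≈ 1.33333.
Loading dose to hit Cmax,ss on first dose: D_load = D_maint·R ≈ 90 × 1.33333 ≈ 120.00 mg.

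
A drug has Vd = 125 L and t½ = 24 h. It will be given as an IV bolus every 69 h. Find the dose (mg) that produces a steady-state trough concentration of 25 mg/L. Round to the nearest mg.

19800 mg

τ/t½ = 69/24 ≈ 2.875, so f = (1/2)^(69/24) ≈ 0.136313.
Cmin,ss = (D/Vd)·f/(1−f), so D = Cmin,ss·Vd·(1−f)/f.
D = 25 × 125 × (1−f)/f ≈ 25 × 125 × 6.33606 ≈ 19800.19 mg.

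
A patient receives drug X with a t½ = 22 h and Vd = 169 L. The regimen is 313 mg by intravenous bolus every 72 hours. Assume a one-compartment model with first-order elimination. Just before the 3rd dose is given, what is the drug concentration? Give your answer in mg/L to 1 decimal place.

f = (1/2)^(τ/t½) = (1/2)^(72/22) ≈ 0.1035.
C₀ = D/Vd = 313/169 ≈ 1.852 mg/L.
Before the 3rd dose, 2 doses have been given. Superposition: Cmin = C₀·(f + f²).
≈ 1.852 × (0.1035 + 0.0107) ≈ 1.852 × 0.1142 ≈ 0.211 mg/L.

0.2 mg/L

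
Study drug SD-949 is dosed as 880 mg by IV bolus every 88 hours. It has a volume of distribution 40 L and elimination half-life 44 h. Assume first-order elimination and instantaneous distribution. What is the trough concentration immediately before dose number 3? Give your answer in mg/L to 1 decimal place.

6.9 mg/L

f = (1/2)^(τ/t½) = (1/2)^(88/44) ≈ 0.2500.
C₀ = D/Vd = 880/40 ≈ 22.000 mg/L.
Before the 3rd dose, 2 doses have been given. Superposition: Cmin = C₀·(f + f²).
≈ 22.000 × (0.2500 + 0.0625) ≈ 22.000 × 0.3125 ≈ 6.875 mg/L.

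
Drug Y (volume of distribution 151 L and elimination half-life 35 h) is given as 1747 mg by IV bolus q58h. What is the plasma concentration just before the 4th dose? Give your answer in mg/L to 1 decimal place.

5.2 mg/L

f = (1/2)^(τ/t½) = (1/2)^(58/35) ≈ 0.3171.
C₀ = D/Vd = 1747/151 ≈ 11.570 mg/L.
Before the 4th dose, 3 doses have been given. Superposition: Cmin = C₀·(f + f² + … + f^3).
≈ 11.570 × (0.3171 + 0.1006 + 0.0319) ≈ 11.570 × 0.4496 ≈ 5.202 mg/L.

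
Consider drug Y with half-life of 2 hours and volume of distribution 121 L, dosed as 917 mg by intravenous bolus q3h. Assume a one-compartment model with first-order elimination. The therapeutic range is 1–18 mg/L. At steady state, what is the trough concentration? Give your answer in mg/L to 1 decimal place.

k = ln2/t½ = ln2/2 ≈ 0.346574 h⁻¹; fraction remaining f = e^(−kτ) = e^(−0.346574×3) ≈ 0.3536.
At steady state, accumulation factor R = 1/(1 − e^(−kτ)) ≈ 1.5470.
Single-dose peak C₀ = D/Vd = 917/121 ≈ 7.579 mg/L.
Steady-state peak Cmax,ss = C₀·R ≈ 7.579 × 1.5470 ≈ 11.725 mg/L.
Steady-state trough Cmin,ss = Cmax,ss·f ≈ 11.725 × 0.3536 ≈ 4.146 mg/L.
Trough 4.1 mg/L vs MEC 1 mg/L: adequate.

4.1 mg/L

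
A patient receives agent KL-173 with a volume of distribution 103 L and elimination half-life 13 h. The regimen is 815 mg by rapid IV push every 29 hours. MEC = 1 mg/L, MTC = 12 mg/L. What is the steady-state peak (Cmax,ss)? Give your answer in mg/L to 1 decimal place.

10.1 mg/L

k = ln2/t½ = ln2/13 ≈ 0.053319 h⁻¹; fraction remaining f = e^(−kτ) = e^(−0.053319×29) ≈ 0.2130.
Accumulation ratio R = 1/(1 − f) ≈ 1/0.7870 ≈ 1.2706.
Each bolus raises the concentration by D/Vd = 815/103 ≈ 7.913 mg/L.
Steady-state peak Cmax,ss = C₀·R ≈ 7.913 × 1.2706 ≈ 10.054 mg/L.
Peak 10.1 mg/L vs MTC 12 mg/L: below toxic threshold.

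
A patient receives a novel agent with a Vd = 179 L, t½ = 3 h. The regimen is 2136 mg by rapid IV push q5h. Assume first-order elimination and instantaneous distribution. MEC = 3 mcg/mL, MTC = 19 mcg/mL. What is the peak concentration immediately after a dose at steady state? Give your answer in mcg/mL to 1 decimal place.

k = ln2/t½ = ln2/3 ≈ 0.231049 h⁻¹; fraction remaining f = e^(−kτ) = e^(−0.231049×5) ≈ 0.3150.
Accumulation ratio R = 1/(1 − f) ≈ 1/0.6850 ≈ 1.4599.
Each bolus raises the concentration by D/Vd = 2136/179 ≈ 11.933 mcg/mL.
Steady-state peak Cmax,ss = C₀·R ≈ 11.933 × 1.4599 ≈ 17.421 mcg/mL.
Peak 17.4 mcg/mL vs MTC 19 mcg/mL: below toxic threshold.

17.4 mcg/mL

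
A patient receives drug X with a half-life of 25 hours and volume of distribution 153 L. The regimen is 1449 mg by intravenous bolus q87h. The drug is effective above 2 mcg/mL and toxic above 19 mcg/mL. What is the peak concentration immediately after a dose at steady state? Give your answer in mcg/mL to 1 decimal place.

10.4 mcg/mL

Over one 87-h interval, 87/25 ≈ 3.48 half-lives elapse, leaving f ≈ 0.0896 of each dose.
At steady state, accumulation factor R = 1/(1 − e^(−kτ)) ≈ 1.0984.
Each bolus raises the concentration by D/Vd = 1449/153 ≈ 9.471 mcg/mL.
Cmax,ss = C₀/(1 − f) ≈ 9.471/0.9104 ≈ 10.403 mcg/mL.
Peak 10.4 mcg/mL vs MTC 19 mcg/mL: below toxic threshold.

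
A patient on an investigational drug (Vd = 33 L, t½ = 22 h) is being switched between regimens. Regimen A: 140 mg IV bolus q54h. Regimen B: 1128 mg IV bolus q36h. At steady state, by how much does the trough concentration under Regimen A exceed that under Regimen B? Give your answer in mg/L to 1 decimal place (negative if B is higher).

-15.3 mg/L

Regimen A: f = (1/2)^(54/22) ≈ 0.1824; Cmin,ss = (140/33)·f/(1−f) ≈ 0.946 mg/L.
Regimen B: f = (1/2)^(36/22) ≈ 0.3217; Cmin,ss = (1128/33)·f/(1−f) ≈ 16.212 mg/L.
Difference ≈ 0.946 − 16.212 ≈ -15.266 mg/L.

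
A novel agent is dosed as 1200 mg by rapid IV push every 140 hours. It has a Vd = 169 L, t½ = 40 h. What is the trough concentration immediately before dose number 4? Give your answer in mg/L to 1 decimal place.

f = (1/2)^(τ/t½) = (1/2)^(140/40) ≈ 0.0884.
C₀ = D/Vd = 1200/169 ≈ 7.101 mg/L.
Before the 4th dose, 3 doses have been given. Superposition: Cmin = C₀·(f + f² + … + f^3).
≈ 7.101 × (0.0884 + 0.0078 + 0.0007) ≈ 7.101 × 0.0969 ≈ 0.688 mg/L.

0.7 mg/L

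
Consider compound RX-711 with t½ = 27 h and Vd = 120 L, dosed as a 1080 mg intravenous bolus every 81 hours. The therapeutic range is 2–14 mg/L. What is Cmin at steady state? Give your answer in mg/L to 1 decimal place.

1.3 mg/L

τ = 81 h = 3 half-lives, so f = (1/2)^3 = 0.125.
At steady state, R = 1/(1 − 0.125) = 8/7.
Single-dose peak C₀ = D/Vd = 1080/120 = 9 mg/L.
Steady-state peak Cmax,ss = C₀·R = 9 × 8/7 ≈ 10.286 mg/L.
Steady-state trough Cmin,ss = Cmax,ss·f ≈ 10.286 × 0.125 ≈ 1.286 mg/L.
Trough 1.3 mg/L vs MEC 2 mg/L: subtherapeutic.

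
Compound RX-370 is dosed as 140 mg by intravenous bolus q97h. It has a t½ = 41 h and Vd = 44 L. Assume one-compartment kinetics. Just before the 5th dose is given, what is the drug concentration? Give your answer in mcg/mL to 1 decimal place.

0.8 mcg/mL

f = (1/2)^(τ/t½) = (1/2)^(97/41) ≈ 0.1940.
C₀ = D/Vd = 140/44 ≈ 3.182 mcg/mL.
Before the 5th dose, 4 doses have been given. Superposition: Cmin = C₀·(f + f² + … + f^4).
≈ 3.182 × (0.1940 + 0.0376 + 0.0073 + 0.0014) ≈ 3.182 × 0.2403 ≈ 0.765 mcg/mL.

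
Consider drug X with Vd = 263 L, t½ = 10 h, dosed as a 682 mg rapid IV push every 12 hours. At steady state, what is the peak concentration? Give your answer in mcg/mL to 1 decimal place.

τ/t½ = 12/10 ≈ 1.2, so fraction remaining f = (1/2)^(12/10) ≈ 0.4353.
At steady state, accumulation factor R = 1/(1 − e^(−kτ)) ≈ 1.7709.
Single-dose peak C₀ = D/Vd = 682/263 ≈ 2.593 mcg/mL.
Steady-state peak Cmax,ss = C₀·R ≈ 2.593 × 1.7709 ≈ 4.592 mcg/mL.

4.6 mcg/mL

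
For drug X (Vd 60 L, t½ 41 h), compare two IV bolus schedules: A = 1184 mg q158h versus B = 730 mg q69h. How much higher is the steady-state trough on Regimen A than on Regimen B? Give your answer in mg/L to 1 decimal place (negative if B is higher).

-4.0 mg/L

Regimen A: f = (1/2)^(158/41) ≈ 0.0692; Cmin,ss = (1184/60)·f/(1−f) ≈ 1.467 mg/L.
Regimen B: f = (1/2)^(69/41) ≈ 0.3115; Cmin,ss = (730/60)·f/(1−f) ≈ 5.505 mg/L.
Difference ≈ 1.467 − 5.505 ≈ -4.038 mg/L.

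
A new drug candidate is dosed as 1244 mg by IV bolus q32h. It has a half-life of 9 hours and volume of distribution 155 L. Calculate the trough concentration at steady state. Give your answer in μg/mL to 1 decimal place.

0.7 μg/mL

τ/t½ = 32/9 ≈ 3.5556, so fraction remaining f = (1/2)^(32/9) ≈ 0.0850.
At steady state, accumulation factor R = 1/(1 − e^(−kτ)) ≈ 1.0929.
Each bolus raises the concentration by D/Vd = 1244/155 ≈ 8.026 μg/mL.
Cmax,ss = C₀/(1 − f) ≈ 8.026/0.9150 ≈ 8.772 μg/mL.
One interval later, Cmin,ss = Cmax,ss·e^(−kτ) ≈ 8.772 × 0.0850 ≈ 0.746 μg/mL.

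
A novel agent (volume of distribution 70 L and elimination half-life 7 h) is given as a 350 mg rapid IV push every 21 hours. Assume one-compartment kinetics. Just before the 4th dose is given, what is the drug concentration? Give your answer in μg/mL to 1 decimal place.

f = (1/2)^(τ/t½) = (1/2)^(21/7) ≈ 0.1250.
C₀ = D/Vd = 350/70 ≈ 5.000 μg/mL.
Before the 4th dose, 3 doses have been given. Superposition: Cmin = C₀·(f + f² + … + f^3).
≈ 5.000 × (0.1250 + 0.0156 + 0.0020) ≈ 5.000 × 0.1426 ≈ 0.713 μg/mL.

0.7 μg/mL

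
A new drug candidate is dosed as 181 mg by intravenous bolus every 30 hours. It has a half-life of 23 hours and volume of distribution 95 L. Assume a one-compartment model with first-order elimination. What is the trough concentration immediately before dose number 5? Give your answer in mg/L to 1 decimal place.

1.3 mg/L

f = (1/2)^(τ/t½) = (1/2)^(30/23) ≈ 0.4049.
C₀ = D/Vd = 181/95 ≈ 1.905 mg/L.
Before the 5th dose, 4 doses have been given. Superposition: Cmin = C₀·(f + f² + … + f^4).
≈ 1.905 × (0.4049 + 0.1639 + 0.0664 + 0.0269) ≈ 1.905 × 0.6621 ≈ 1.261 mg/L.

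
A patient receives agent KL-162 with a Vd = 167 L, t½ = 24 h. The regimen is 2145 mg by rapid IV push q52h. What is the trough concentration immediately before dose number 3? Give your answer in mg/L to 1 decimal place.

3.5 mg/L

f = (1/2)^(τ/t½) = (1/2)^(52/24) ≈ 0.2227.
C₀ = D/Vd = 2145/167 ≈ 12.844 mg/L.
Before the 3rd dose, 2 doses have been given. Superposition: Cmin = C₀·(f + f²).
≈ 12.844 × (0.2227 + 0.0496) ≈ 12.844 × 0.2723 ≈ 3.497 mg/L.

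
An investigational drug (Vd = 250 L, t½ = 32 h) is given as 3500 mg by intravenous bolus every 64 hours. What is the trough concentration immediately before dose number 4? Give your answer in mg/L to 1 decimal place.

4.6 mg/L

f = (1/2)^(τ/t½) = (1/2)^(64/32) ≈ 0.2500.
C₀ = D/Vd = 3500/250 ≈ 14.000 mg/L.
Before the 4th dose, 3 doses have been given. Superposition: Cmin = C₀·(f + f² + … + f^3).
≈ 14.000 × (0.2500 + 0.0625 + 0.0156) ≈ 14.000 × 0.3281 ≈ 4.593 mg/L.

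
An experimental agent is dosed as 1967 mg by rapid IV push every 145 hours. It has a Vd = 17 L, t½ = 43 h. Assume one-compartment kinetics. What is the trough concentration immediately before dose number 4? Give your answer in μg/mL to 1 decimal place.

12.4 μg/mL

f = (1/2)^(τ/t½) = (1/2)^(145/43) ≈ 0.0966.
C₀ = D/Vd = 1967/17 ≈ 115.706 μg/mL.
Before the 4th dose, 3 doses have been given. Superposition: Cmin = C₀·(f + f² + … + f^3).
≈ 115.706 × (0.0966 + 0.0093 + 0.0009) ≈ 115.706 × 0.1068 ≈ 12.357 μg/mL.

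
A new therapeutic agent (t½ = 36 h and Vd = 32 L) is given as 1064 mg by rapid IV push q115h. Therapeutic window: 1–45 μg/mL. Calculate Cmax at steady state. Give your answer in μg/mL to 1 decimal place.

37.3 μg/mL

Over one 115-h interval, 115/36 ≈ 3.1944 half-lives elapse, leaving f ≈ 0.1092 of each dose.
Accumulation ratio R = 1/(1 − f) ≈ 1/0.8908 ≈ 1.1226.
Single-dose peak C₀ = D/Vd = 1064/32 ≈ 33.250 μg/mL.
Cmax,ss = C₀/(1 − f) ≈ 33.250/0.8908 ≈ 37.326 μg/mL.
Peak 37.3 μg/mL vs MTC 45 μg/mL: below toxic threshold.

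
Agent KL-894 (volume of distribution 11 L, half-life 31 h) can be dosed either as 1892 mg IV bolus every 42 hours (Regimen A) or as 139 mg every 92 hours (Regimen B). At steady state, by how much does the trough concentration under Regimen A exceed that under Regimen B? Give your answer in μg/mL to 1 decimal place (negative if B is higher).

108.6 μg/mL

Regimen A: f = (1/2)^(42/31) ≈ 0.3910; Cmin,ss = (1892/11)·f/(1−f) ≈ 110.430 μg/mL.
Regimen B: f = (1/2)^(92/31) ≈ 0.1278; Cmin,ss = (139/11)·f/(1−f) ≈ 1.852 μg/mL.
Difference ≈ 110.430 − 1.852 ≈ 108.578 μg/mL.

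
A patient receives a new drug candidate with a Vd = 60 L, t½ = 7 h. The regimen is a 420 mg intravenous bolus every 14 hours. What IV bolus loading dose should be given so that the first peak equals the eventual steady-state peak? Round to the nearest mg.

560 mg

f = (1/2)^(14/7) ≈ 0.250000; accumulation ratio R = 1/(1−f) ≈ 1.33333.
Loading dose to hit Cmax,ss on first dose: D_load = D_maint·R ≈ 420 × 1.33333 ≈ 560.00 mg.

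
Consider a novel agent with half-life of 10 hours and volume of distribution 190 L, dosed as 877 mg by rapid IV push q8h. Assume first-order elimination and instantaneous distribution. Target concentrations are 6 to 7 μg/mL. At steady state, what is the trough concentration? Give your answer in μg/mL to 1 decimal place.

τ/t½ = 8/10 ≈ 0.8, so fraction remaining f = (1/2)^(8/10) ≈ 0.5743.
Each bolus raises the concentration by D/Vd = 877/190 ≈ 4.616 μg/mL.
Steady-state trough Cmin,ss = C₀·f/(1−f) ≈ 4.616 × 0.5743/0.4257 ≈ 6.227 μg/mL.
Trough 6.2 μg/mL vs MEC 6 μg/mL: adequate.

6.2 μg/mL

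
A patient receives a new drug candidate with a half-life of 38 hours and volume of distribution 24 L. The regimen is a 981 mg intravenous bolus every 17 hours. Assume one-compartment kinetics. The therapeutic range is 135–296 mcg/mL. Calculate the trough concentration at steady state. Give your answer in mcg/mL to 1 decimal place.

Over one 17-h interval, 17/38 ≈ 0.44737 half-lives elapse, leaving f ≈ 0.7334 of each dose.
Each bolus raises the concentration by D/Vd = 981/24 ≈ 40.875 mcg/mL.
Steady-state trough Cmin,ss = C₀·f/(1−f) ≈ 40.875 × 0.7334/0.2666 ≈ 112.445 mcg/mL.
Trough 112.4 mcg/mL vs MEC 135 mcg/mL: subtherapeutic.

112.4 mcg/mL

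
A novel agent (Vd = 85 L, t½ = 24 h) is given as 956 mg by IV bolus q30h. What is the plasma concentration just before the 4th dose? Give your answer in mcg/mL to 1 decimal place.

7.6 mcg/mL

f = (1/2)^(τ/t½) = (1/2)^(30/24) ≈ 0.4204.
C₀ = D/Vd = 956/85 ≈ 11.247 mcg/mL.
Before the 4th dose, 3 doses have been given. Superposition: Cmin = C₀·(f + f² + … + f^3).
≈ 11.247 × (0.4204 + 0.1767 + 0.0743) ≈ 11.247 × 0.6714 ≈ 7.551 mcg/mL.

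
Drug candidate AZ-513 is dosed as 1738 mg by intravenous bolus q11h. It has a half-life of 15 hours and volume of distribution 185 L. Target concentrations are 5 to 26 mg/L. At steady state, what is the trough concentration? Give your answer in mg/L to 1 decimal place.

τ/t½ = 11/15 ≈ 0.73333, so fraction remaining f = (1/2)^(11/15) ≈ 0.6015.
Accumulation ratio R = 1/(1 − f) ≈ 1/0.3985 ≈ 2.5094.
Each bolus raises the concentration by D/Vd = 1738/185 ≈ 9.395 mg/L.
Steady-state peak Cmax,ss = C₀·R ≈ 9.395 × 2.5094 ≈ 23.576 mg/L.
Steady-state trough Cmin,ss = Cmax,ss·f ≈ 23.576 × 0.6015 ≈ 14.181 mg/L.
Trough 14.2 mg/L vs MEC 5 mg/L: adequate.

14.2 mg/L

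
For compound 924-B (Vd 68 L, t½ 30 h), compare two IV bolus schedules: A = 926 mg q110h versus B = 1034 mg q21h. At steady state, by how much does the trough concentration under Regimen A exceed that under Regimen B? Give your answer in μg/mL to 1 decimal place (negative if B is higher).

-23.2 μg/mL

Regimen A: f = (1/2)^(110/30) ≈ 0.0787; Cmin,ss = (926/68)·f/(1−f) ≈ 1.163 μg/mL.
Regimen B: f = (1/2)^(21/30) ≈ 0.6156; Cmin,ss = (1034/68)·f/(1−f) ≈ 24.352 μg/mL.
Difference ≈ 1.163 − 24.352 ≈ -23.189 μg/mL.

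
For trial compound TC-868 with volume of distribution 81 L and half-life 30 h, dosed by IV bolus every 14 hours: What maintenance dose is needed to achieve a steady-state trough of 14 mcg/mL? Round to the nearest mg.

433 mg

τ/t½ = 14/30 ≈ 0.46667, so f = (1/2)^(14/30) ≈ 0.723635.
Cmin,ss = (D/Vd)·f/(1−f), so D = Cmin,ss·Vd·(1−f)/f.
D = 14 × 81 × (1−f)/f ≈ 14 × 81 × 0.38191 ≈ 433.09 mg.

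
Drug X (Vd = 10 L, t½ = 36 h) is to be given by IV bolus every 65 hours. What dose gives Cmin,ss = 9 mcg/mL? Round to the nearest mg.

τ/t½ = 65/36 ≈ 1.8056, so f = (1/2)^(65/36) ≈ 0.286071.
Cmin,ss = (D/Vd)·f/(1−f), so D = Cmin,ss·Vd·(1−f)/f.
D = 9 × 10 × (1−f)/f ≈ 9 × 10 × 2.49564 ≈ 224.61 mg.

225 mg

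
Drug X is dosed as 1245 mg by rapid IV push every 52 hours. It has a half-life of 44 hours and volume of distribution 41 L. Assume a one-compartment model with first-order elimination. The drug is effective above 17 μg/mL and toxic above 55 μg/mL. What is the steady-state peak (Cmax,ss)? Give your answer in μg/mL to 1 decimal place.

54.3 μg/mL

k = ln2/t½ = ln2/44 ≈ 0.015753 h⁻¹; fraction remaining f = e^(−kτ) = e^(−0.015753×52) ≈ 0.4408.
Accumulation ratio R = 1/(1 − f) ≈ 1/0.5592 ≈ 1.7883.
Each bolus raises the concentration by D/Vd = 1245/41 ≈ 30.366 μg/mL.
Steady-state peak Cmax,ss = C₀·R ≈ 30.366 × 1.7883 ≈ 54.304 μg/mL.
Peak 54.3 μg/mL vs MTC 55 μg/mL: below toxic threshold.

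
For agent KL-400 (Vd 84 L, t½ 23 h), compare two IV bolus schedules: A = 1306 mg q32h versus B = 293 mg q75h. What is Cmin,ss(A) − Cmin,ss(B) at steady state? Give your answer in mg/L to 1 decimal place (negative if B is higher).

9.2 mg/L

Regimen A: f = (1/2)^(32/23) ≈ 0.3812; Cmin,ss = (1306/84)·f/(1−f) ≈ 9.578 mg/L.
Regimen B: f = (1/2)^(75/23) ≈ 0.1043; Cmin,ss = (293/84)·f/(1−f) ≈ 0.406 mg/L.
Difference ≈ 9.578 − 0.406 ≈ 9.172 mg/L.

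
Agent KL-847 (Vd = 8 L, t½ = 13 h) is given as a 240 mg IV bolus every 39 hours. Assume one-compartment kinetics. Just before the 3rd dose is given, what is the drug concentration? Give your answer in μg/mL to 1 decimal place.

4.2 μg/mL

f = (1/2)^(τ/t½) = (1/2)^(39/13) ≈ 0.1250.
C₀ = D/Vd = 240/8 ≈ 30.000 μg/mL.
Before the 3rd dose, 2 doses have been given. Superposition: Cmin = C₀·(f + f²).
≈ 30.000 × (0.1250 + 0.0156) ≈ 30.000 × 0.1406 ≈ 4.218 μg/mL.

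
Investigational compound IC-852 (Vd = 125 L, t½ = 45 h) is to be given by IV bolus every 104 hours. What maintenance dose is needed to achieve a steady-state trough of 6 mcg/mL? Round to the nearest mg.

2972 mg

τ/t½ = 104/45 ≈ 2.3111, so f = (1/2)^(104/45) ≈ 0.201505.
Cmin,ss = (D/Vd)·f/(1−f), so D = Cmin,ss·Vd·(1−f)/f.
D = 6 × 125 × (1−f)/f ≈ 6 × 125 × 3.96266 ≈ 2971.99 mg.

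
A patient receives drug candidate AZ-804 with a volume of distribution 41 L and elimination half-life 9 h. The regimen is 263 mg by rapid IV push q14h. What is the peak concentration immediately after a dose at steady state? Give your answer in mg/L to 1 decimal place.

9.7 mg/L

k = ln2/t½ = ln2/9 ≈ 0.077016 h⁻¹; fraction remaining f = e^(−kτ) = e^(−0.077016×14) ≈ 0.3402.
At steady state, accumulation factor R = 1/(1 − e^(−kτ)) ≈ 1.5156.
Each bolus raises the concentration by D/Vd = 263/41 ≈ 6.415 mg/L.
Cmax,ss = C₀/(1 − f) ≈ 6.415/0.6598 ≈ 9.723 mg/L.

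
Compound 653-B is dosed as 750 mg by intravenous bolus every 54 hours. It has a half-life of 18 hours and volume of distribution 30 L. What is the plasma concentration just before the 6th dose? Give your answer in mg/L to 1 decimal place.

f = (1/2)^(τ/t½) = (1/2)^(54/18) ≈ 0.1250.
C₀ = D/Vd = 750/30 ≈ 25.000 mg/L.
Before the 6th dose, 5 doses have been given. Superposition: Cmin = C₀·(f + f² + … + f^5).
≈ 25.000 × (0.1250 + 0.0156 + 0.0020 + 0.0002 + 0.0000) ≈ 25.000 × 0.1428 ≈ 3.570 mg/L.

3.6 mg/L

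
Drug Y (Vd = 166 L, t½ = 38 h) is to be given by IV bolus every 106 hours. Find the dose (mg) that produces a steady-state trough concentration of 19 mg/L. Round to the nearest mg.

τ/t½ = 106/38 ≈ 2.7895, so f = (1/2)^(106/38) ≈ 0.144639.
Cmin,ss = (D/Vd)·f/(1−f), so D = Cmin,ss·Vd·(1−f)/f.
D = 19 × 166 × (1−f)/f ≈ 19 × 166 × 5.91376 ≈ 18652.00 mg.

18652 mg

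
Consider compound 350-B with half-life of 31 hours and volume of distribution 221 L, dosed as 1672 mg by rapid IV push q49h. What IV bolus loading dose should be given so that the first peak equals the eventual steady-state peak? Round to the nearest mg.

2512 mg

f = (1/2)^(49/31) ≈ 0.334332; accumulation ratio R = 1/(1−f) ≈ 1.50225.
Loading dose to hit Cmax,ss on first dose: D_load = D_maint·R ≈ 1672 × 1.50225 ≈ 2511.76 mg.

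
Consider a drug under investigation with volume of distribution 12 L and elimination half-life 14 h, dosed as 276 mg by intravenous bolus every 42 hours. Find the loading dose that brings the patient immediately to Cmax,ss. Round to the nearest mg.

315 mg

f = (1/2)^(42/14) ≈ 0.125000; accumulation ratio R = 1/(1−f) ≈ 1.14286.
Loading dose to hit Cmax,ss on first dose: D_load = D_maint·R ≈ 276 × 1.14286 ≈ 315.43 mg.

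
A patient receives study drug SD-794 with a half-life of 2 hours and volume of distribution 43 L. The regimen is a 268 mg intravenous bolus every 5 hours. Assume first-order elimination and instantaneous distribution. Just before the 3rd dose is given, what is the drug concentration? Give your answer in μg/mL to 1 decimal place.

1.3 μg/mL

f = (1/2)^(τ/t½) = (1/2)^(5/2) ≈ 0.1768.
C₀ = D/Vd = 268/43 ≈ 6.233 μg/mL.
Before the 3rd dose, 2 doses have been given. Superposition: Cmin = C₀·(f + f²).
≈ 6.233 × (0.1768 + 0.0313) ≈ 6.233 × 0.2081 ≈ 1.297 μg/mL.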